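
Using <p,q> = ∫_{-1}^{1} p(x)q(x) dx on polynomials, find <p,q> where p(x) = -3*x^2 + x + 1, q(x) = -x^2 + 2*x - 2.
<p,q> = 28/15

Expand the product: p(x)·q(x) = 3*x^4 - 7*x^3 + 7*x^2 - 2.
∫_{-1}^{1} of each monomial x^k gives [2/(k+1) if k even, 0 if k odd]. Integrating term-by-term (or equivalently evaluating the antiderivative F(x) = 3*x^5/5 - 7*x^4/4 + 7*x^3/3 - 2*x at the endpoints):
  F(1) − F(−1) = -49/60 − (-161/60) = 28/15.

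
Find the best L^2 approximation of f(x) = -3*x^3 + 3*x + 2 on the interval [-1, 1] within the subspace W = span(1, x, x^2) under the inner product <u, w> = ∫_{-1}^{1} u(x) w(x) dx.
g(x) = 6*x/5 + 2

The best approximation g ∈ W is the orthogonal projection of f onto W. Writing g = a_0 + a_1 x + a_2 x^2, the coefficients solve the normal equations G · a = b where
  G_{ij} = <φ_i, φ_j> and b_i = <f, φ_i>, with φ_0 = 1, φ_1 = x, φ_2 = x^2.
G =
  [2, 0, 2/3]
  [0, 2/3, 0]
  [2/3, 0, 2/5],
b = (4, 4/5, 4/3).
Solving gives a_0 = 2, a_1 = 6/5, a_2 = 0, so
  g(x) = 6*x/5 + 2.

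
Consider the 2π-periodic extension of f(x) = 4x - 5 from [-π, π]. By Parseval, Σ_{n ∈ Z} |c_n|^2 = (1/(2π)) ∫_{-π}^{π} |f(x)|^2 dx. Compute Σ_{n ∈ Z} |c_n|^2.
Σ |c_n|^2 = 16π^2/3 + 25

Expand and integrate term by term over [-π, π]:
  ∫ (4x)^2 dx = 16·(2π^3/3); ∫ 2·4·(-5)·x dx = 0 (odd integrand); ∫ (-5)^2 dx = 25·2π.
So (1/(2π)) ∫_{-π}^{π} (4x - 5)^2 dx = 16π^2/3 + 25 = 16π^2/3 + 25.
Parseval ⇒ Σ |c_n|^2 = 16π^2/3 + 25.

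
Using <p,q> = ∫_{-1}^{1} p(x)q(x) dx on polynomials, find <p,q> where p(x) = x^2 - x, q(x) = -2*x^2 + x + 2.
<p,q> = -2/15

Expand the product: p(x)·q(x) = -2*x^4 + 3*x^3 + x^2 - 2*x.
∫_{-1}^{1} of each monomial x^k gives [2/(k+1) if k even, 0 if k odd]. Integrating term-by-term (or equivalently evaluating the antiderivative F(x) = -2*x^5/5 + 3*x^4/4 + x^3/3 - x^2 at the endpoints):
  F(1) − F(−1) = -19/60 − (-11/60) = -2/15.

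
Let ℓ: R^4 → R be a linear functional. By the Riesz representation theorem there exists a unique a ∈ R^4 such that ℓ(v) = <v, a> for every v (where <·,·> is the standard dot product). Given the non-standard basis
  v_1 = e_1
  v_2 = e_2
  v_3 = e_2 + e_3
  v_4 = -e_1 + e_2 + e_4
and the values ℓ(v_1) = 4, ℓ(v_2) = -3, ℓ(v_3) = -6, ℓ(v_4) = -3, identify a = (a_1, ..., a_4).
a = (4, -3, -3, 4)

Write a = (a_1, ..., a_4) in the standard basis. For each basis vector v_i, ℓ(v_i) = <v_i, a> is a linear equation in the a_j's. Collect the n equations into a matrix system V a = ℓ, where row i of V is v_i (expressed in the standard basis). Since V is invertible (lower-triangular with 1s on the diagonal, up to permutation), solve by back-substitution:
  V =
[[1, 0, 0, 0],
 [0, 1, 0, 0],
 [0, 1, 1, 0],
 [-1, 1, 0, 1]]
  V a = (4, -3, -6, -3)
Solving gives a = (4, -3, -3, 4).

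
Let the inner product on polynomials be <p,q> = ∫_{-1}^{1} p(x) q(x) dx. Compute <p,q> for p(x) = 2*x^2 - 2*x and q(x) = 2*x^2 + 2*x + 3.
<p,q> = 44/15

Expand the product: p(x)·q(x) = 4*x^4 + 2*x^2 - 6*x.
∫_{-1}^{1} of each monomial x^k gives [2/(k+1) if k even, 0 if k odd]. Integrating term-by-term (or equivalently evaluating the antiderivative F(x) = 4*x^5/5 + 2*x^3/3 - 3*x^2 at the endpoints):
  F(1) − F(−1) = -23/15 − (-67/15) = 44/15.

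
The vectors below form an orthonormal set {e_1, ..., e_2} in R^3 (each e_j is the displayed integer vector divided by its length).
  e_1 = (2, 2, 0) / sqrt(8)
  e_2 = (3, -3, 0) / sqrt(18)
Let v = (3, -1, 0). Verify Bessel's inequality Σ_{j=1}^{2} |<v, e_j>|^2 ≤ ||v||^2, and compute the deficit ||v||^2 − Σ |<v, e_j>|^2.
Σ |<v, e_j>|^2 = 10; ||v||^2 = 10; deficit = 0

Write each e_j = u_j / sqrt(<u_j, u_j>) where u_j is the displayed integer vector. Then <v, e_j> = <v, u_j> / sqrt(<u_j, u_j>), so |<v, e_j>|^2 = <v, u_j>^2 / <u_j, u_j>.
Coefficients: <v, e_1> = 4/sqrt(8), <v, e_2> = 12/sqrt(18).
Square and sum: Σ |<v, e_j>|^2 = 10.
Compute ||v||^2 = v·v = 10.
Deficit = 10 − 10 = 0 ≥ 0, confirming Bessel's inequality. (The deficit equals ||v − Σ <v,e_j> e_j||^2, the squared distance from v to span{e_j}.)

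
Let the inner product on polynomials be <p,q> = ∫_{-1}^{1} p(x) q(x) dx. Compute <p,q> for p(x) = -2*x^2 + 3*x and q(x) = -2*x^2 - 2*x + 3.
<p,q> = -32/5

Expand the product: p(x)·q(x) = 4*x^4 - 2*x^3 - 12*x^2 + 9*x.
∫_{-1}^{1} of each monomial x^k gives [2/(k+1) if k even, 0 if k odd]. Integrating term-by-term (or equivalently evaluating the antiderivative F(x) = 4*x^5/5 - x^4/2 - 4*x^3 + 9*x^2/2 at the endpoints):
  F(1) − F(−1) = 4/5 − (36/5) = -32/5.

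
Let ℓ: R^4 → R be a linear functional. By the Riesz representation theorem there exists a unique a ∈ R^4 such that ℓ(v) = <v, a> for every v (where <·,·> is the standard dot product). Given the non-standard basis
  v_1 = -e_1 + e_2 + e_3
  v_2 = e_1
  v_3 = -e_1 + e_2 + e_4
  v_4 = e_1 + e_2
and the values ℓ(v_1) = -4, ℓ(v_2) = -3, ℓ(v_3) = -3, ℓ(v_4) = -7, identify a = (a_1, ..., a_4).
a = (-3, -4, -3, -2)

Write a = (a_1, ..., a_4) in the standard basis. For each basis vector v_i, ℓ(v_i) = <v_i, a> is a linear equation in the a_j's. Collect the n equations into a matrix system V a = ℓ, where row i of V is v_i (expressed in the standard basis). Since V is invertible (lower-triangular with 1s on the diagonal, up to permutation), solve by back-substitution:
  V =
[[-1, 1, 1, 0],
 [1, 0, 0, 0],
 [-1, 1, 0, 1],
 [1, 1, 0, 0]]
  V a = (-4, -3, -3, -7)
Solving gives a = (-3, -4, -3, -2).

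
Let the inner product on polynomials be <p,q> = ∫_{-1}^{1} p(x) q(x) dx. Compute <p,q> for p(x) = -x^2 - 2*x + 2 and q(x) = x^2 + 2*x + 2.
<p,q> = 74/15

Expand the product: p(x)·q(x) = -x^4 - 4*x^3 - 4*x^2 + 4.
∫_{-1}^{1} of each monomial x^k gives [2/(k+1) if k even, 0 if k odd]. Integrating term-by-term (or equivalently evaluating the antiderivative F(x) = -x^5/5 - x^4 - 4*x^3/3 + 4*x at the endpoints):
  F(1) − F(−1) = 22/15 − (-52/15) = 74/15.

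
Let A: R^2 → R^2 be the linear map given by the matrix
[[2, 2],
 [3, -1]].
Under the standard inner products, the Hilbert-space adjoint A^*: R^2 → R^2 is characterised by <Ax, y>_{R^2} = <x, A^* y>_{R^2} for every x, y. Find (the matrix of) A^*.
A^* = A^T =
[[2, 3],
 [2, -1]]

For real matrices with standard dot products, the defining identity <Ax, y> = <x, A^* y> gives (Ax)^T y = x^T (A^*) y, i.e. x^T A^T y = x^T (A^*) y. Since this holds for all x, y, we must have A^* = A^T. Therefore
A^* =
[[2, 3],
 [2, -1]].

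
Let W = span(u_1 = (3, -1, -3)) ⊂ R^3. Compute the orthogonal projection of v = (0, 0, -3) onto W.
proj_W(v) = (27/19, -9/19, -27/19)

Set up U = [u_1 | ... | u_1] ∈ R^(3×1). The projector onto W = col(U) is P = U (U^T U)^(-1) U^T.
Compute U^T U =
  [19],
and U^T v = (9).
Solve U^T U · c = U^T v for the coefficients: c = (9/19). The projection is proj_W(v) = U c.
Check: (v - proj_W(v)) · u_1 = 0  (should be 0).
Result: proj_W(v) = (27/19, -9/19, -27/19).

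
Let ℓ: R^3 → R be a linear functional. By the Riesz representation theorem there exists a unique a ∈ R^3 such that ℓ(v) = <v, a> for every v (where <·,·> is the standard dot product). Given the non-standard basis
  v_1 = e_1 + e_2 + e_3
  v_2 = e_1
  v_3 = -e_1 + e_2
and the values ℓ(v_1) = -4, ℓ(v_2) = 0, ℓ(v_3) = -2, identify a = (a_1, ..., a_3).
a = (0, -2, -2)

Write a = (a_1, ..., a_3) in the standard basis. For each basis vector v_i, ℓ(v_i) = <v_i, a> is a linear equation in the a_j's. Collect the n equations into a matrix system V a = ℓ, where row i of V is v_i (expressed in the standard basis). Since V is invertible (lower-triangular with 1s on the diagonal, up to permutation), solve by back-substitution:
  V =
[[1, 1, 1],
 [1, 0, 0],
 [-1, 1, 0]]
  V a = (-4, 0, -2)
Solving gives a = (0, -2, -2).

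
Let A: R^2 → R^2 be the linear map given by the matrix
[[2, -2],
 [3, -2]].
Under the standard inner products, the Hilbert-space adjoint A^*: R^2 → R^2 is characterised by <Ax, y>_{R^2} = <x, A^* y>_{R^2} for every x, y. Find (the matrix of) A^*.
A^* = A^T =
[[2, 3],
 [-2, -2]]

For real matrices with standard dot products, the defining identity <Ax, y> = <x, A^* y> gives (Ax)^T y = x^T (A^*) y, i.e. x^T A^T y = x^T (A^*) y. Since this holds for all x, y, we must have A^* = A^T. Therefore
A^* =
[[2, 3],
 [-2, -2]].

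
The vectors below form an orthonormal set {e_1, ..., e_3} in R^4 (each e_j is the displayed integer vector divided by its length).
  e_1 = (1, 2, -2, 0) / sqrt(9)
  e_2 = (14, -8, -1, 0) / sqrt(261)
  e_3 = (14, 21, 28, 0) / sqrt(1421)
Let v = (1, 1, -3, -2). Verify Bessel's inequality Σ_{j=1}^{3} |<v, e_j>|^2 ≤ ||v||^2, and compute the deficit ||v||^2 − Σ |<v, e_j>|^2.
Σ |<v, e_j>|^2 = 11; ||v||^2 = 15; deficit = 4

Write each e_j = u_j / sqrt(<u_j, u_j>) where u_j is the displayed integer vector. Then <v, e_j> = <v, u_j> / sqrt(<u_j, u_j>), so |<v, e_j>|^2 = <v, u_j>^2 / <u_j, u_j>.
Coefficients: <v, e_1> = 9/sqrt(9), <v, e_2> = 9/sqrt(261), <v, e_3> = -49/sqrt(1421).
Square and sum: Σ |<v, e_j>|^2 = 11.
Compute ||v||^2 = v·v = 15.
Deficit = 15 − 11 = 4 ≥ 0, confirming Bessel's inequality. (The deficit equals ||v − Σ <v,e_j> e_j||^2, the squared distance from v to span{e_j}.)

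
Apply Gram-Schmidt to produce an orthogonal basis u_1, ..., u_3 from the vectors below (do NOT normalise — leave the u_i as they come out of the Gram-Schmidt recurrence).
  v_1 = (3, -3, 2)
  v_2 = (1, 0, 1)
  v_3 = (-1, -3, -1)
Orthogonal basis:
  u_1 = (3, -3, 2)
  u_2 = (7/22, 15/22, 6/11)
  u_3 = (-9/19, -3/19, 9/19)

Apply the Gram-Schmidt recurrence
  u_1 = v_1
  u_i = v_i − Σ_{j<i} ((v_i · u_j) / (u_j · u_j)) · u_j.

Step by step this gives:
  u_1 = (3, -3, 2)
  u_2 = (7/22, 15/22, 6/11)
  u_3 = (-9/19, -3/19, 9/19)

Orthogonality check:
  u_2 · u_1 = 0 (should be 0)
  u_3 · u_1 = 0 (should be 0)
  u_3 · u_2 = 0 (should be 0)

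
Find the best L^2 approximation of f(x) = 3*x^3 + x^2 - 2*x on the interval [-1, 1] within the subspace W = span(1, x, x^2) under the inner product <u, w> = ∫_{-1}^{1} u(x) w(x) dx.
g(x) = x^2 - x/5

The best approximation g ∈ W is the orthogonal projection of f onto W. Writing g = a_0 + a_1 x + a_2 x^2, the coefficients solve the normal equations G · a = b where
  G_{ij} = <φ_i, φ_j> and b_i = <f, φ_i>, with φ_0 = 1, φ_1 = x, φ_2 = x^2.
G =
  [2, 0, 2/3]
  [0, 2/3, 0]
  [2/3, 0, 2/5],
b = (2/3, -2/15, 2/5).
Solving gives a_0 = 0, a_1 = -1/5, a_2 = 1, so
  g(x) = x^2 - x/5.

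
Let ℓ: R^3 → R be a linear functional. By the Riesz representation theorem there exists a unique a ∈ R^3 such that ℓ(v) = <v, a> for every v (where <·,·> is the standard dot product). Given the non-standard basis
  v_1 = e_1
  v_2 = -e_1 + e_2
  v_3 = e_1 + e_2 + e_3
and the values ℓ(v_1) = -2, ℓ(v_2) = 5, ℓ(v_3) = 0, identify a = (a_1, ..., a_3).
a = (-2, 3, -1)

Write a = (a_1, ..., a_3) in the standard basis. For each basis vector v_i, ℓ(v_i) = <v_i, a> is a linear equation in the a_j's. Collect the n equations into a matrix system V a = ℓ, where row i of V is v_i (expressed in the standard basis). Since V is invertible (lower-triangular with 1s on the diagonal, up to permutation), solve by back-substitution:
  V =
[[1, 0, 0],
 [-1, 1, 0],
 [1, 1, 1]]
  V a = (-2, 5, 0)
Solving gives a = (-2, 3, -1).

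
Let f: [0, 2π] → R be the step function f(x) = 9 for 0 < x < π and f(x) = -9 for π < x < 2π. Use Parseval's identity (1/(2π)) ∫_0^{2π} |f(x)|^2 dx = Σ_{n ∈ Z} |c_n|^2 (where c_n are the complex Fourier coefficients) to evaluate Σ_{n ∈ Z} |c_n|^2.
Σ |c_n|^2 = 81

Parseval equates the L^2 energy of f (normalised by 1/(2π)) with the ℓ^2 sum of its Fourier coefficients: (1/(2π)) ∫_0^{2π} |f|^2 = Σ |c_n|^2.
Compute the left side: (1/(2π)) [∫_0^π 9^2 dx + ∫_π^{2π} (-9)^2 dx] = (1/(2π)) · (81π + 81π) = (81 + 81)/2 = 81.
So Σ_{n ∈ Z} |c_n|^2 = 81.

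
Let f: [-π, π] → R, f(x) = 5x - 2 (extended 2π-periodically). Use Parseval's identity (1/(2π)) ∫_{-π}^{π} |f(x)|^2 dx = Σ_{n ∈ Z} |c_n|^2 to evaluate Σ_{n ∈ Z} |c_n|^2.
Σ |c_n|^2 = 25π^2/3 + 4

Expand and integrate term by term over [-π, π]:
  ∫ (5x)^2 dx = 25·(2π^3/3); ∫ 2·5·(-2)·x dx = 0 (odd integrand); ∫ (-2)^2 dx = 4·2π.
So (1/(2π)) ∫_{-π}^{π} (5x - 2)^2 dx = 25π^2/3 + 4 = 25π^2/3 + 4.
Parseval ⇒ Σ |c_n|^2 = 25π^2/3 + 4.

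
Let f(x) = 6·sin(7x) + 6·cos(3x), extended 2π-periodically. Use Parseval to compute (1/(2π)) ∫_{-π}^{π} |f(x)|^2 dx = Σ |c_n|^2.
Σ |c_n|^2 = 36

Expand |f|^2 and use orthogonality of {sin(nx), cos(mx)} on [-π, π]:
  ∫_{-π}^{π} sin(nx)^2 dx = π, ∫ cos(mx)^2 dx = π, and cross terms integrate to 0.
So ∫_{-π}^{π} f(x)^2 dx = 6^2 · π + 6^2 · π = (36 + 36)π.
Divide by 2π: (36 + 36)/2 = 36.
By Parseval, this equals Σ |c_n|^2.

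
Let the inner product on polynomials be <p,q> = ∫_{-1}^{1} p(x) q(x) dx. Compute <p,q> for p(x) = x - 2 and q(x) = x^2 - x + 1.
<p,q> = -6

Expand the product: p(x)·q(x) = x^3 - 3*x^2 + 3*x - 2.
∫_{-1}^{1} of each monomial x^k gives [2/(k+1) if k even, 0 if k odd]. Integrating term-by-term (or equivalently evaluating the antiderivative F(x) = x^4/4 - x^3 + 3*x^2/2 - 2*x at the endpoints):
  F(1) − F(−1) = -5/4 − (19/4) = -6.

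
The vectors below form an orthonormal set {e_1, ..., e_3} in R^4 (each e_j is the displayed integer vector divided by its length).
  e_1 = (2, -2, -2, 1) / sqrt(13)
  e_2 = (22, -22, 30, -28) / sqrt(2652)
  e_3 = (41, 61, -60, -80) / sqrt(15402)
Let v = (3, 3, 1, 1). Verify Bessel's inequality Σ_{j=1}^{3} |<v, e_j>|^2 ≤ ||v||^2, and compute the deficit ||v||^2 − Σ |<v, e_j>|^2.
Σ |<v, e_j>|^2 = 282/151; ||v||^2 = 20; deficit = 2738/151

Write each e_j = u_j / sqrt(<u_j, u_j>) where u_j is the displayed integer vector. Then <v, e_j> = <v, u_j> / sqrt(<u_j, u_j>), so |<v, e_j>|^2 = <v, u_j>^2 / <u_j, u_j>.
Coefficients: <v, e_1> = -1/sqrt(13), <v, e_2> = 2/sqrt(2652), <v, e_3> = 166/sqrt(15402).
Square and sum: Σ |<v, e_j>|^2 = 282/151.
Compute ||v||^2 = v·v = 20.
Deficit = 20 − 282/151 = 2738/151 ≥ 0, confirming Bessel's inequality. (The deficit equals ||v − Σ <v,e_j> e_j||^2, the squared distance from v to span{e_j}.)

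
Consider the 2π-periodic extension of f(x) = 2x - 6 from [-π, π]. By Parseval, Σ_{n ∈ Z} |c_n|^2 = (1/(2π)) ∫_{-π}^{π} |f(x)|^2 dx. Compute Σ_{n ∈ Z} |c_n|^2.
Σ |c_n|^2 = 4π^2/3 + 36

Expand and integrate term by term over [-π, π]:
  ∫ (2x)^2 dx = 4·(2π^3/3); ∫ 2·2·(-6)·x dx = 0 (odd integrand); ∫ (-6)^2 dx = 36·2π.
So (1/(2π)) ∫_{-π}^{π} (2x - 6)^2 dx = 4π^2/3 + 36 = 4π^2/3 + 36.
Parseval ⇒ Σ |c_n|^2 = 4π^2/3 + 36.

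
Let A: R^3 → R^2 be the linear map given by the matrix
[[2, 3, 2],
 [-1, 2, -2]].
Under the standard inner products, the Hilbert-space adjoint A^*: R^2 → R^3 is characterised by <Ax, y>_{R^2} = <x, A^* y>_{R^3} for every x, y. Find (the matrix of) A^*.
A^* = A^T =
[[2, -1],
 [3, 2],
 [2, -2]]

For real matrices with standard dot products, the defining identity <Ax, y> = <x, A^* y> gives (Ax)^T y = x^T (A^*) y, i.e. x^T A^T y = x^T (A^*) y. Since this holds for all x, y, we must have A^* = A^T. Therefore
A^* =
[[2, -1],
 [3, 2],
 [2, -2]].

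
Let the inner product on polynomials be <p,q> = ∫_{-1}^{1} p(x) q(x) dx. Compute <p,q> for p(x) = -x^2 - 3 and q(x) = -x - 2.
<p,q> = 40/3

Expand the product: p(x)·q(x) = x^3 + 2*x^2 + 3*x + 6.
∫_{-1}^{1} of each monomial x^k gives [2/(k+1) if k even, 0 if k odd]. Integrating term-by-term (or equivalently evaluating the antiderivative F(x) = x^4/4 + 2*x^3/3 + 3*x^2/2 + 6*x at the endpoints):
  F(1) − F(−1) = 101/12 − (-59/12) = 40/3.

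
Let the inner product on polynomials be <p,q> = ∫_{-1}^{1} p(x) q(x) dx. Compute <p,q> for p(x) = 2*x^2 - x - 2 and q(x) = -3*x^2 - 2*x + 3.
<p,q> = -76/15

Expand the product: p(x)·q(x) = -6*x^4 - x^3 + 14*x^2 + x - 6.
∫_{-1}^{1} of each monomial x^k gives [2/(k+1) if k even, 0 if k odd]. Integrating term-by-term (or equivalently evaluating the antiderivative F(x) = -6*x^5/5 - x^4/4 + 14*x^3/3 + x^2/2 - 6*x at the endpoints):
  F(1) − F(−1) = -137/60 − (167/60) = -76/15.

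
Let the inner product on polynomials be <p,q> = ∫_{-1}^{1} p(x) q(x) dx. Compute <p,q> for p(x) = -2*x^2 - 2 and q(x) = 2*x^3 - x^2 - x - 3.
<p,q> = 272/15

Expand the product: p(x)·q(x) = -4*x^5 + 2*x^4 - 2*x^3 + 8*x^2 + 2*x + 6.
∫_{-1}^{1} of each monomial x^k gives [2/(k+1) if k even, 0 if k odd]. Integrating term-by-term (or equivalently evaluating the antiderivative F(x) = -2*x^6/3 + 2*x^5/5 - x^4/2 + 8*x^3/3 + x^2 + 6*x at the endpoints):
  F(1) − F(−1) = 89/10 − (-277/30) = 272/15.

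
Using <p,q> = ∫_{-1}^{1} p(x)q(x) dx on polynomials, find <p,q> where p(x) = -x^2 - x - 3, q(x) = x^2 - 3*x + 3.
<p,q> = -102/5

Expand the product: p(x)·q(x) = -x^4 + 2*x^3 - 3*x^2 + 6*x - 9.
∫_{-1}^{1} of each monomial x^k gives [2/(k+1) if k even, 0 if k odd]. Integrating term-by-term (or equivalently evaluating the antiderivative F(x) = -x^5/5 + x^4/2 - x^3 + 3*x^2 - 9*x at the endpoints):
  F(1) − F(−1) = -67/10 − (137/10) = -102/5.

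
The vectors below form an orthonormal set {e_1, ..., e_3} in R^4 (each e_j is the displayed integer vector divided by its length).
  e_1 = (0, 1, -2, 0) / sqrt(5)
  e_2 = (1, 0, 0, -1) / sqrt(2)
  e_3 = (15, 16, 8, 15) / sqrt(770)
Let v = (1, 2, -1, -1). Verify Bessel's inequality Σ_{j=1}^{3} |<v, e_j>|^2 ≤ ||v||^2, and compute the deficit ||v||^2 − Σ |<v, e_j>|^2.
Σ |<v, e_j>|^2 = 458/77; ||v||^2 = 7; deficit = 81/77

Write each e_j = u_j / sqrt(<u_j, u_j>) where u_j is the displayed integer vector. Then <v, e_j> = <v, u_j> / sqrt(<u_j, u_j>), so |<v, e_j>|^2 = <v, u_j>^2 / <u_j, u_j>.
Coefficients: <v, e_1> = 4/sqrt(5), <v, e_2> = 2/sqrt(2), <v, e_3> = 24/sqrt(770).
Square and sum: Σ |<v, e_j>|^2 = 458/77.
Compute ||v||^2 = v·v = 7.
Deficit = 7 − 458/77 = 81/77 ≥ 0, confirming Bessel's inequality. (The deficit equals ||v − Σ <v,e_j> e_j||^2, the squared distance from v to span{e_j}.)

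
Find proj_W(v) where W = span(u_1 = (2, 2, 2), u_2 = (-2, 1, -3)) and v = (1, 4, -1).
proj_W(v) = (7/13, 107/26, -17/26)

Set up U = [u_1 | ... | u_2] ∈ R^(3×2). The projector onto W = col(U) is P = U (U^T U)^(-1) U^T.
Compute U^T U =
  [12, -8]
  [-8, 14],
and U^T v = (8, 5).
Solve U^T U · c = U^T v for the coefficients: c = (19/13, 31/26). The projection is proj_W(v) = U c.
Check: (v - proj_W(v)) · u_1 = 0  (should be 0).
Check: (v - proj_W(v)) · u_2 = 0  (should be 0).
Result: proj_W(v) = (7/13, 107/26, -17/26).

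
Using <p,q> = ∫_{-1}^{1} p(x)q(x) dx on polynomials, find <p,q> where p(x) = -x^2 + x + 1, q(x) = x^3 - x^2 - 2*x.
<p,q> = -6/5

Expand the product: p(x)·q(x) = -x^5 + 2*x^4 + 2*x^3 - 3*x^2 - 2*x.
∫_{-1}^{1} of each monomial x^k gives [2/(k+1) if k even, 0 if k odd]. Integrating term-by-term (or equivalently evaluating the antiderivative F(x) = -x^6/6 + 2*x^5/5 + x^4/2 - x^3 - x^2 at the endpoints):
  F(1) − F(−1) = -19/15 − (-1/15) = -6/5.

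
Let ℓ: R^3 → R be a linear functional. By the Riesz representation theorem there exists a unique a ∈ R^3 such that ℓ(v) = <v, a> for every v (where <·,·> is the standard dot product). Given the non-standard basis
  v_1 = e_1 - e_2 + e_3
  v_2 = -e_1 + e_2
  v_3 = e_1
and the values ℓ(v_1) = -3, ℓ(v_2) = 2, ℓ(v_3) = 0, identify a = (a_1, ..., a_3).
a = (0, 2, -1)

Write a = (a_1, ..., a_3) in the standard basis. For each basis vector v_i, ℓ(v_i) = <v_i, a> is a linear equation in the a_j's. Collect the n equations into a matrix system V a = ℓ, where row i of V is v_i (expressed in the standard basis). Since V is invertible (lower-triangular with 1s on the diagonal, up to permutation), solve by back-substitution:
  V =
[[1, -1, 1],
 [-1, 1, 0],
 [1, 0, 0]]
  V a = (-3, 2, 0)
Solving gives a = (0, 2, -1).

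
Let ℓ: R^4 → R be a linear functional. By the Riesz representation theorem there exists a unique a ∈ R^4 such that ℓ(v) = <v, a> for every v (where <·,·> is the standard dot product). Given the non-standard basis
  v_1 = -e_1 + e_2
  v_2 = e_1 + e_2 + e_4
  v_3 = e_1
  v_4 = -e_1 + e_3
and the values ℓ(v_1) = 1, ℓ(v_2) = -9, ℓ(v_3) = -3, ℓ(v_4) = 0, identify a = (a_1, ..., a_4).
a = (-3, -2, -3, -4)

Write a = (a_1, ..., a_4) in the standard basis. For each basis vector v_i, ℓ(v_i) = <v_i, a> is a linear equation in the a_j's. Collect the n equations into a matrix system V a = ℓ, where row i of V is v_i (expressed in the standard basis). Since V is invertible (lower-triangular with 1s on the diagonal, up to permutation), solve by back-substitution:
  V =
[[-1, 1, 0, 0],
 [1, 1, 0, 1],
 [1, 0, 0, 0],
 [-1, 0, 1, 0]]
  V a = (1, -9, -3, 0)
Solving gives a = (-3, -2, -3, -4).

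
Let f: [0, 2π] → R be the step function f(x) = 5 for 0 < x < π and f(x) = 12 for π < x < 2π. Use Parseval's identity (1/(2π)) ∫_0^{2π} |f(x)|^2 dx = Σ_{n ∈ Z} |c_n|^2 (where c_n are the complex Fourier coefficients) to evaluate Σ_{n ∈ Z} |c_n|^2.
Σ |c_n|^2 = 169/2

Parseval equates the L^2 energy of f (normalised by 1/(2π)) with the ℓ^2 sum of its Fourier coefficients: (1/(2π)) ∫_0^{2π} |f|^2 = Σ |c_n|^2.
Compute the left side: (1/(2π)) [∫_0^π 5^2 dx + ∫_π^{2π} 12^2 dx] = (1/(2π)) · (25π + 144π) = (25 + 144)/2 = 169/2.
So Σ_{n ∈ Z} |c_n|^2 = 169/2.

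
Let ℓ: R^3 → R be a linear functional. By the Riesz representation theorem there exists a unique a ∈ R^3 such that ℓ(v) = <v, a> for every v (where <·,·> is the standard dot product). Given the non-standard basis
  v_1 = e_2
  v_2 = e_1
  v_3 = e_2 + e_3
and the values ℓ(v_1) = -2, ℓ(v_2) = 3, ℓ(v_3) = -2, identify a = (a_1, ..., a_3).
a = (3, -2, 0)

Write a = (a_1, ..., a_3) in the standard basis. For each basis vector v_i, ℓ(v_i) = <v_i, a> is a linear equation in the a_j's. Collect the n equations into a matrix system V a = ℓ, where row i of V is v_i (expressed in the standard basis). Since V is invertible (lower-triangular with 1s on the diagonal, up to permutation), solve by back-substitution:
  V =
[[0, 1, 0],
 [1, 0, 0],
 [0, 1, 1]]
  V a = (-2, 3, -2)
Solving gives a = (3, -2, 0).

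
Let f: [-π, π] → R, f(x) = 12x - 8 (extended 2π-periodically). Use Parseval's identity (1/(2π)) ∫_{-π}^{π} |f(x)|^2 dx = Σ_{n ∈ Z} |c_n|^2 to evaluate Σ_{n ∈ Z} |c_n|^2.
Σ |c_n|^2 = 48π^2 + 64

Expand and integrate term by term over [-π, π]:
  ∫ (12x)^2 dx = 144·(2π^3/3); ∫ 2·12·(-8)·x dx = 0 (odd integrand); ∫ (-8)^2 dx = 64·2π.
So (1/(2π)) ∫_{-π}^{π} (12x - 8)^2 dx = 144π^2/3 + 64 = 48π^2 + 64.
Parseval ⇒ Σ |c_n|^2 = 48π^2 + 64.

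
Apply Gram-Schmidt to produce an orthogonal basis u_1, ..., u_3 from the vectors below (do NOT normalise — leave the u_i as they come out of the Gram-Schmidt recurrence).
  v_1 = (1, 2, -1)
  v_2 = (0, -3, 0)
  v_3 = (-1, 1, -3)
Orthogonal basis:
  u_1 = (1, 2, -1)
  u_2 = (1, -1, -1)
  u_3 = (-2, 0, -2)

Apply the Gram-Schmidt recurrence
  u_1 = v_1
  u_i = v_i − Σ_{j<i} ((v_i · u_j) / (u_j · u_j)) · u_j.

Step by step this gives:
  u_1 = (1, 2, -1)
  u_2 = (1, -1, -1)
  u_3 = (-2, 0, -2)

Orthogonality check:
  u_2 · u_1 = 0 (should be 0)
  u_3 · u_1 = 0 (should be 0)
  u_3 · u_2 = 0 (should be 0)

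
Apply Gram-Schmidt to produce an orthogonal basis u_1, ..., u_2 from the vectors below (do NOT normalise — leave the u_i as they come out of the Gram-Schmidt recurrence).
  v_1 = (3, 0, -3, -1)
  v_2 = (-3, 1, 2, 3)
Orthogonal basis:
  u_1 = (3, 0, -3, -1)
  u_2 = (-3/19, 1, -16/19, 39/19)

Apply the Gram-Schmidt recurrence
  u_1 = v_1
  u_i = v_i − Σ_{j<i} ((v_i · u_j) / (u_j · u_j)) · u_j.

Step by step this gives:
  u_1 = (3, 0, -3, -1)
  u_2 = (-3/19, 1, -16/19, 39/19)

Orthogonality check:
  u_2 · u_1 = 0 (should be 0)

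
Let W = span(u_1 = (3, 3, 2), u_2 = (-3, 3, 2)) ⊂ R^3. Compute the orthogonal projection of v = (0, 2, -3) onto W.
proj_W(v) = (0, 0, 0)

Set up U = [u_1 | ... | u_2] ∈ R^(3×2). The projector onto W = col(U) is P = U (U^T U)^(-1) U^T.
Compute U^T U =
  [22, 4]
  [4, 22],
and U^T v = (0, 0).
Solve U^T U · c = U^T v for the coefficients: c = (0, 0). The projection is proj_W(v) = U c.
Check: (v - proj_W(v)) · u_1 = 0  (should be 0).
Check: (v - proj_W(v)) · u_2 = 0  (should be 0).
Result: proj_W(v) = (0, 0, 0).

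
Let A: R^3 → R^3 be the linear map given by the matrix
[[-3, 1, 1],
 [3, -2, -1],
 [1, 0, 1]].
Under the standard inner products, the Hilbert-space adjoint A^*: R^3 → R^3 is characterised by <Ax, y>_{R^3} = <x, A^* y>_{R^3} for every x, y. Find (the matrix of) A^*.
A^* = A^T =
[[-3, 3, 1],
 [1, -2, 0],
 [1, -1, 1]]

For real matrices with standard dot products, the defining identity <Ax, y> = <x, A^* y> gives (Ax)^T y = x^T (A^*) y, i.e. x^T A^T y = x^T (A^*) y. Since this holds for all x, y, we must have A^* = A^T. Therefore
A^* =
[[-3, 3, 1],
 [1, -2, 0],
 [1, -1, 1]].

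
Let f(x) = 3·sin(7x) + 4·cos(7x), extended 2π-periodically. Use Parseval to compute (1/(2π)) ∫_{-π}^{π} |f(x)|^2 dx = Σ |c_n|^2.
Σ |c_n|^2 = 25/2

Expand |f|^2 and use orthogonality of {sin(nx), cos(mx)} on [-π, π]:
  ∫_{-π}^{π} sin(nx)^2 dx = π, ∫ cos(mx)^2 dx = π, and cross terms integrate to 0.
So ∫_{-π}^{π} f(x)^2 dx = 3^2 · π + 4^2 · π = (9 + 16)π.
Divide by 2π: (9 + 16)/2 = 25/2.
By Parseval, this equals Σ |c_n|^2.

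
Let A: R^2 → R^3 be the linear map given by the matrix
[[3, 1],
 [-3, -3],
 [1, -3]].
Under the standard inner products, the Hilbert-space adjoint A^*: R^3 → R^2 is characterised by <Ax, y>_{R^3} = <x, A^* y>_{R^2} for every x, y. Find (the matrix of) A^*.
A^* = A^T =
[[3, -3, 1],
 [1, -3, -3]]

For real matrices with standard dot products, the defining identity <Ax, y> = <x, A^* y> gives (Ax)^T y = x^T (A^*) y, i.e. x^T A^T y = x^T (A^*) y. Since this holds for all x, y, we must have A^* = A^T. Therefore
A^* =
[[3, -3, 1],
 [1, -3, -3]].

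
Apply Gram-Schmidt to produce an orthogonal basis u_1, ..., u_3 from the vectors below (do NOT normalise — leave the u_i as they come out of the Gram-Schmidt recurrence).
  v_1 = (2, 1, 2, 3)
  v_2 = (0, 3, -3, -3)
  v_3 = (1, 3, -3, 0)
Orthogonal basis:
  u_1 = (2, 1, 2, 3)
  u_2 = (4/3, 11/3, -5/3, -1)
  u_3 = (-2/19, -11/38, -26/19, 41/38)

Apply the Gram-Schmidt recurrence
  u_1 = v_1
  u_i = v_i − Σ_{j<i} ((v_i · u_j) / (u_j · u_j)) · u_j.

Step by step this gives:
  u_1 = (2, 1, 2, 3)
  u_2 = (4/3, 11/3, -5/3, -1)
  u_3 = (-2/19, -11/38, -26/19, 41/38)

Orthogonality check:
  u_2 · u_1 = 0 (should be 0)
  u_3 · u_1 = 0 (should be 0)
  u_3 · u_2 = 0 (should be 0)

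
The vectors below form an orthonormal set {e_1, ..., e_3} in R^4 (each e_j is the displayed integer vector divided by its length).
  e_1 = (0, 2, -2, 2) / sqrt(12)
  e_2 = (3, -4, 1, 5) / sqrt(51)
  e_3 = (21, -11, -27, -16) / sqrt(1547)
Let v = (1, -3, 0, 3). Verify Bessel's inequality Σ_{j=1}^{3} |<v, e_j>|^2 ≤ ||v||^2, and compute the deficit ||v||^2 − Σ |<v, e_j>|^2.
Σ |<v, e_j>|^2 = 1608/91; ||v||^2 = 19; deficit = 121/91

Write each e_j = u_j / sqrt(<u_j, u_j>) where u_j is the displayed integer vector. Then <v, e_j> = <v, u_j> / sqrt(<u_j, u_j>), so |<v, e_j>|^2 = <v, u_j>^2 / <u_j, u_j>.
Coefficients: <v, e_1> = 0/sqrt(12), <v, e_2> = 30/sqrt(51), <v, e_3> = 6/sqrt(1547).
Square and sum: Σ |<v, e_j>|^2 = 1608/91.
Compute ||v||^2 = v·v = 19.
Deficit = 19 − 1608/91 = 121/91 ≥ 0, confirming Bessel's inequality. (The deficit equals ||v − Σ <v,e_j> e_j||^2, the squared distance from v to span{e_j}.)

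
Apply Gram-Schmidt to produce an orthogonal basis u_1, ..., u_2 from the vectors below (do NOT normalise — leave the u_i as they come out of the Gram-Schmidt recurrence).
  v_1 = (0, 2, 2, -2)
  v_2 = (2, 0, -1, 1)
Orthogonal basis:
  u_1 = (0, 2, 2, -2)
  u_2 = (2, 2/3, -1/3, 1/3)

Apply the Gram-Schmidt recurrence
  u_1 = v_1
  u_i = v_i − Σ_{j<i} ((v_i · u_j) / (u_j · u_j)) · u_j.

Step by step this gives:
  u_1 = (0, 2, 2, -2)
  u_2 = (2, 2/3, -1/3, 1/3)

Orthogonality check:
  u_2 · u_1 = 0 (should be 0)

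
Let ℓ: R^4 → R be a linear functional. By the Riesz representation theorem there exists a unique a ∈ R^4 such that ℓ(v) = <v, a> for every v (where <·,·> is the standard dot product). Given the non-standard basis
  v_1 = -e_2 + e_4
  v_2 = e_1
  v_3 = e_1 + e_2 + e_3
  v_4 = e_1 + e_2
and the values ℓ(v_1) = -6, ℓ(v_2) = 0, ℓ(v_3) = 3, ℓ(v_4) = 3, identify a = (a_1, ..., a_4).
a = (0, 3, 0, -3)

Write a = (a_1, ..., a_4) in the standard basis. For each basis vector v_i, ℓ(v_i) = <v_i, a> is a linear equation in the a_j's. Collect the n equations into a matrix system V a = ℓ, where row i of V is v_i (expressed in the standard basis). Since V is invertible (lower-triangular with 1s on the diagonal, up to permutation), solve by back-substitution:
  V =
[[0, -1, 0, 1],
 [1, 0, 0, 0],
 [1, 1, 1, 0],
 [1, 1, 0, 0]]
  V a = (-6, 0, 3, 3)
Solving gives a = (0, 3, 0, -3).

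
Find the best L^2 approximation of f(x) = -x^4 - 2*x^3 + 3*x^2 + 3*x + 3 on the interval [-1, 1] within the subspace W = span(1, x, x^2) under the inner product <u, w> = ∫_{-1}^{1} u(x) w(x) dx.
g(x) = 15*x^2/7 + 9*x/5 + 108/35

The best approximation g ∈ W is the orthogonal projection of f onto W. Writing g = a_0 + a_1 x + a_2 x^2, the coefficients solve the normal equations G · a = b where
  G_{ij} = <φ_i, φ_j> and b_i = <f, φ_i>, with φ_0 = 1, φ_1 = x, φ_2 = x^2.
G =
  [2, 0, 2/3]
  [0, 2/3, 0]
  [2/3, 0, 2/5],
b = (38/5, 6/5, 102/35).
Solving gives a_0 = 108/35, a_1 = 9/5, a_2 = 15/7, so
  g(x) = 15*x^2/7 + 9*x/5 + 108/35.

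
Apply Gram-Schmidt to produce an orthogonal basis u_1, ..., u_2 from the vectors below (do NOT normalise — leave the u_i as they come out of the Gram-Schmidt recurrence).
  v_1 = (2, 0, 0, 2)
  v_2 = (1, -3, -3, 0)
Orthogonal basis:
  u_1 = (2, 0, 0, 2)
  u_2 = (1/2, -3, -3, -1/2)

Apply the Gram-Schmidt recurrence
  u_1 = v_1
  u_i = v_i − Σ_{j<i} ((v_i · u_j) / (u_j · u_j)) · u_j.

Step by step this gives:
  u_1 = (2, 0, 0, 2)
  u_2 = (1/2, -3, -3, -1/2)

Orthogonality check:
  u_2 · u_1 = 0 (should be 0)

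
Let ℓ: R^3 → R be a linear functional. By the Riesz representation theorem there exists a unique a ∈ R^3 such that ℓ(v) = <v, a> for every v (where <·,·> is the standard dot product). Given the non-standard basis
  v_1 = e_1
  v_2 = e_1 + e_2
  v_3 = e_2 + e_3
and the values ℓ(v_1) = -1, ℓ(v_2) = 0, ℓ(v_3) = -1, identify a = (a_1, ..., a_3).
a = (-1, 1, -2)

Write a = (a_1, ..., a_3) in the standard basis. For each basis vector v_i, ℓ(v_i) = <v_i, a> is a linear equation in the a_j's. Collect the n equations into a matrix system V a = ℓ, where row i of V is v_i (expressed in the standard basis). Since V is invertible (lower-triangular with 1s on the diagonal, up to permutation), solve by back-substitution:
  V =
[[1, 0, 0],
 [1, 1, 0],
 [0, 1, 1]]
  V a = (-1, 0, -1)
Solving gives a = (-1, 1, -2).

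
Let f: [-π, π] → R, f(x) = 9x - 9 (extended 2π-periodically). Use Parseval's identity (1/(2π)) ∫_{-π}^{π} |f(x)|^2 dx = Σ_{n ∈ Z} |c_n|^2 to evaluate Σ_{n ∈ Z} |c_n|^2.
Σ |c_n|^2 = 27π^2 + 81

Expand and integrate term by term over [-π, π]:
  ∫ (9x)^2 dx = 81·(2π^3/3); ∫ 2·9·(-9)·x dx = 0 (odd integrand); ∫ (-9)^2 dx = 81·2π.
So (1/(2π)) ∫_{-π}^{π} (9x - 9)^2 dx = 81π^2/3 + 81 = 27π^2 + 81.
Parseval ⇒ Σ |c_n|^2 = 27π^2 + 81.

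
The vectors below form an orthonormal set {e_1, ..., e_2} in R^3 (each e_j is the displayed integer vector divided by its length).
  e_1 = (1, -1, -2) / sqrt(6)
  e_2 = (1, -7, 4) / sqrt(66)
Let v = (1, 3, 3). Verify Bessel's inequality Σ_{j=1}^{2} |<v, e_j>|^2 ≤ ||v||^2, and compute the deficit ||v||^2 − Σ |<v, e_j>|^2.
Σ |<v, e_j>|^2 = 128/11; ||v||^2 = 19; deficit = 81/11

Write each e_j = u_j / sqrt(<u_j, u_j>) where u_j is the displayed integer vector. Then <v, e_j> = <v, u_j> / sqrt(<u_j, u_j>), so |<v, e_j>|^2 = <v, u_j>^2 / <u_j, u_j>.
Coefficients: <v, e_1> = -8/sqrt(6), <v, e_2> = -8/sqrt(66).
Square and sum: Σ |<v, e_j>|^2 = 128/11.
Compute ||v||^2 = v·v = 19.
Deficit = 19 − 128/11 = 81/11 ≥ 0, confirming Bessel's inequality. (The deficit equals ||v − Σ <v,e_j> e_j||^2, the squared distance from v to span{e_j}.)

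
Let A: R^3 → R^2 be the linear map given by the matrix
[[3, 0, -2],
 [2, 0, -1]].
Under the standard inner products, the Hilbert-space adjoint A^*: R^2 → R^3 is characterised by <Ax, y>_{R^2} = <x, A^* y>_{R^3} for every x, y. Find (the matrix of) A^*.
A^* = A^T =
[[3, 2],
 [0, 0],
 [-2, -1]]

For real matrices with standard dot products, the defining identity <Ax, y> = <x, A^* y> gives (Ax)^T y = x^T (A^*) y, i.e. x^T A^T y = x^T (A^*) y. Since this holds for all x, y, we must have A^* = A^T. Therefore
A^* =
[[3, 2],
 [0, 0],
 [-2, -1]].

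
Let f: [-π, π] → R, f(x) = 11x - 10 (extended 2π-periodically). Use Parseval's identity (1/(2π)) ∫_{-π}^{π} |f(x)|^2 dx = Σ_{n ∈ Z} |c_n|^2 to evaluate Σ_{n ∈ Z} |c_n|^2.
Σ |c_n|^2 = 121π^2/3 + 100

Expand and integrate term by term over [-π, π]:
  ∫ (11x)^2 dx = 121·(2π^3/3); ∫ 2·11·(-10)·x dx = 0 (odd integrand); ∫ (-10)^2 dx = 100·2π.
So (1/(2π)) ∫_{-π}^{π} (11x - 10)^2 dx = 121π^2/3 + 100 = 121π^2/3 + 100.
Parseval ⇒ Σ |c_n|^2 = 121π^2/3 + 100.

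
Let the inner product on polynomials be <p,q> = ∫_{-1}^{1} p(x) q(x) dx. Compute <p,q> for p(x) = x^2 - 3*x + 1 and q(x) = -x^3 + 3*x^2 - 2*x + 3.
<p,q> = 82/5

Expand the product: p(x)·q(x) = -x^5 + 6*x^4 - 12*x^3 + 12*x^2 - 11*x + 3.
∫_{-1}^{1} of each monomial x^k gives [2/(k+1) if k even, 0 if k odd]. Integrating term-by-term (or equivalently evaluating the antiderivative F(x) = -x^6/6 + 6*x^5/5 - 3*x^4 + 4*x^3 - 11*x^2/2 + 3*x at the endpoints):
  F(1) − F(−1) = -7/15 − (-253/15) = 82/5.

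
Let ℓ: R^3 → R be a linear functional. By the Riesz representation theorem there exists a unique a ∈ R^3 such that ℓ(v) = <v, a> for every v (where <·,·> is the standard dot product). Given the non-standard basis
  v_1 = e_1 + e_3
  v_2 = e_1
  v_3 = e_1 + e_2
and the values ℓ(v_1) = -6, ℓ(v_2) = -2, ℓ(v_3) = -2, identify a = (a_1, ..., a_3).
a = (-2, 0, -4)

Write a = (a_1, ..., a_3) in the standard basis. For each basis vector v_i, ℓ(v_i) = <v_i, a> is a linear equation in the a_j's. Collect the n equations into a matrix system V a = ℓ, where row i of V is v_i (expressed in the standard basis). Since V is invertible (lower-triangular with 1s on the diagonal, up to permutation), solve by back-substitution:
  V =
[[1, 0, 1],
 [1, 0, 0],
 [1, 1, 0]]
  V a = (-6, -2, -2)
Solving gives a = (-2, 0, -4).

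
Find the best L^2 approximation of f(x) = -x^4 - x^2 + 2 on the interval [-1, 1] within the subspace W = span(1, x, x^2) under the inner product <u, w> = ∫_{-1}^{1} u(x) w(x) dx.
g(x) = 73/35 - 13*x^2/7

The best approximation g ∈ W is the orthogonal projection of f onto W. Writing g = a_0 + a_1 x + a_2 x^2, the coefficients solve the normal equations G · a = b where
  G_{ij} = <φ_i, φ_j> and b_i = <f, φ_i>, with φ_0 = 1, φ_1 = x, φ_2 = x^2.
G =
  [2, 0, 2/3]
  [0, 2/3, 0]
  [2/3, 0, 2/5],
b = (44/15, 0, 68/105).
Solving gives a_0 = 73/35, a_1 = 0, a_2 = -13/7, so
  g(x) = 73/35 - 13*x^2/7.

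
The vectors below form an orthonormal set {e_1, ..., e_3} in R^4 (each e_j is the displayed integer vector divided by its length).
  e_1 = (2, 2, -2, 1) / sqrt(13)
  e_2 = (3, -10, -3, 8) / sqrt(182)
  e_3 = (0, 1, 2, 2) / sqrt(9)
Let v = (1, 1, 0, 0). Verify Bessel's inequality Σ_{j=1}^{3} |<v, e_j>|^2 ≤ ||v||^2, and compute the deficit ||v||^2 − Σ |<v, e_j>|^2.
Σ |<v, e_j>|^2 = 29/18; ||v||^2 = 2; deficit = 7/18

Write each e_j = u_j / sqrt(<u_j, u_j>) where u_j is the displayed integer vector. Then <v, e_j> = <v, u_j> / sqrt(<u_j, u_j>), so |<v, e_j>|^2 = <v, u_j>^2 / <u_j, u_j>.
Coefficients: <v, e_1> = 4/sqrt(13), <v, e_2> = -7/sqrt(182), <v, e_3> = 1/sqrt(9).
Square and sum: Σ |<v, e_j>|^2 = 29/18.
Compute ||v||^2 = v·v = 2.
Deficit = 2 − 29/18 = 7/18 ≥ 0, confirming Bessel's inequality. (The deficit equals ||v − Σ <v,e_j> e_j||^2, the squared distance from v to span{e_j}.)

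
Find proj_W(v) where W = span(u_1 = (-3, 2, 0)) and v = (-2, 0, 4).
proj_W(v) = (-18/13, 12/13, 0)

Set up U = [u_1 | ... | u_1] ∈ R^(3×1). The projector onto W = col(U) is P = U (U^T U)^(-1) U^T.
Compute U^T U =
  [13],
and U^T v = (6).
Solve U^T U · c = U^T v for the coefficients: c = (6/13). The projection is proj_W(v) = U c.
Check: (v - proj_W(v)) · u_1 = 0  (should be 0).
Result: proj_W(v) = (-18/13, 12/13, 0).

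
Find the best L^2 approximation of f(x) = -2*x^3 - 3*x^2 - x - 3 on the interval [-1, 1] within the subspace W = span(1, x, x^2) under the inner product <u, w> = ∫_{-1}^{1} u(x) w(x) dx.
g(x) = -3*x^2 - 11*x/5 - 3

The best approximation g ∈ W is the orthogonal projection of f onto W. Writing g = a_0 + a_1 x + a_2 x^2, the coefficients solve the normal equations G · a = b where
  G_{ij} = <φ_i, φ_j> and b_i = <f, φ_i>, with φ_0 = 1, φ_1 = x, φ_2 = x^2.
G =
  [2, 0, 2/3]
  [0, 2/3, 0]
  [2/3, 0, 2/5],
b = (-8, -22/15, -16/5).
Solving gives a_0 = -3, a_1 = -11/5, a_2 = -3, so
  g(x) = -3*x^2 - 11*x/5 - 3.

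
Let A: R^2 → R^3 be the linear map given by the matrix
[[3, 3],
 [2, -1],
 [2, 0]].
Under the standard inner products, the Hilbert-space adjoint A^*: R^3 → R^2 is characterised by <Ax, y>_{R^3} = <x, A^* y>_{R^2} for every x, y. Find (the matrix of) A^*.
A^* = A^T =
[[3, 2, 2],
 [3, -1, 0]]

For real matrices with standard dot products, the defining identity <Ax, y> = <x, A^* y> gives (Ax)^T y = x^T (A^*) y, i.e. x^T A^T y = x^T (A^*) y. Since this holds for all x, y, we must have A^* = A^T. Therefore
A^* =
[[3, 2, 2],
 [3, -1, 0]].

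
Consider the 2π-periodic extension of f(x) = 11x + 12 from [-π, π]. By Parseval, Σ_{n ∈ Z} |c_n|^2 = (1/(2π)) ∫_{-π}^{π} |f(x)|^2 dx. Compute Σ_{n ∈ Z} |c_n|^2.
Σ |c_n|^2 = 121π^2/3 + 144

Expand and integrate term by term over [-π, π]:
  ∫ (11x)^2 dx = 121·(2π^3/3); ∫ 2·11·(12)·x dx = 0 (odd integrand); ∫ 12^2 dx = 144·2π.
So (1/(2π)) ∫_{-π}^{π} (11x + 12)^2 dx = 121π^2/3 + 144 = 121π^2/3 + 144.
Parseval ⇒ Σ |c_n|^2 = 121π^2/3 + 144.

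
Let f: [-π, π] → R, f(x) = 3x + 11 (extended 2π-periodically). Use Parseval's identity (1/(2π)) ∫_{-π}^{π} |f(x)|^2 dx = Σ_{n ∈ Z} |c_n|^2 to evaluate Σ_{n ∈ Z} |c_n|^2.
Σ |c_n|^2 = 3π^2 + 121

Expand and integrate term by term over [-π, π]:
  ∫ (3x)^2 dx = 9·(2π^3/3); ∫ 2·3·(11)·x dx = 0 (odd integrand); ∫ 11^2 dx = 121·2π.
So (1/(2π)) ∫_{-π}^{π} (3x + 11)^2 dx = 9π^2/3 + 121 = 3π^2 + 121.
Parseval ⇒ Σ |c_n|^2 = 3π^2 + 121.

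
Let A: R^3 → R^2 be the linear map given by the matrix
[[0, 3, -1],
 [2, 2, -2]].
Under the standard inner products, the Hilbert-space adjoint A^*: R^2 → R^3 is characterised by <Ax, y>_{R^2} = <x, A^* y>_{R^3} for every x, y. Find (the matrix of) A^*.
A^* = A^T =
[[0, 2],
 [3, 2],
 [-1, -2]]

For real matrices with standard dot products, the defining identity <Ax, y> = <x, A^* y> gives (Ax)^T y = x^T (A^*) y, i.e. x^T A^T y = x^T (A^*) y. Since this holds for all x, y, we must have A^* = A^T. Therefore
A^* =
[[0, 2],
 [3, 2],
 [-1, -2]].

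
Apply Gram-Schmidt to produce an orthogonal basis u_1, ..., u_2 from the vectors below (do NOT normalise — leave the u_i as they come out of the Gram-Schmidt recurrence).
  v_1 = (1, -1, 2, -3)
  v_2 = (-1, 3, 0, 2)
Orthogonal basis:
  u_1 = (1, -1, 2, -3)
  u_2 = (-1/3, 7/3, 4/3, 0)

Apply the Gram-Schmidt recurrence
  u_1 = v_1
  u_i = v_i − Σ_{j<i} ((v_i · u_j) / (u_j · u_j)) · u_j.

Step by step this gives:
  u_1 = (1, -1, 2, -3)
  u_2 = (-1/3, 7/3, 4/3, 0)

Orthogonality check:
  u_2 · u_1 = 0 (should be 0)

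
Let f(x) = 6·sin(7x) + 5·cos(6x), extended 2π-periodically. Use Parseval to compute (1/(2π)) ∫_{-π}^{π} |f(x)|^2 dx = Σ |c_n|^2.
Σ |c_n|^2 = 61/2

Expand |f|^2 and use orthogonality of {sin(nx), cos(mx)} on [-π, π]:
  ∫_{-π}^{π} sin(nx)^2 dx = π, ∫ cos(mx)^2 dx = π, and cross terms integrate to 0.
So ∫_{-π}^{π} f(x)^2 dx = 6^2 · π + 5^2 · π = (36 + 25)π.
Divide by 2π: (36 + 25)/2 = 61/2.
By Parseval, this equals Σ |c_n|^2.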